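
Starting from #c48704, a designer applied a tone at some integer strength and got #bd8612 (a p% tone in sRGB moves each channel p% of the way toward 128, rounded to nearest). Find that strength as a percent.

#c48704 is rgb(196, 135, 4); #bd8612 is rgb(189, 134, 18).
On the B channel (widest range): 18 ≈ 4 + (p/100)(128 − 4), so p ≈ 100×(18 − 4)/(128 − 4) = 1400/124 = 11.29.
p = 11 reproduces all three channels after rounding.

11%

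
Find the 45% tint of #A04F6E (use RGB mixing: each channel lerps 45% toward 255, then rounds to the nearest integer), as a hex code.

#A04F6E is rgb(160, 79, 110).
Per channel, c → c + 0.45(255 − c):
  R: 160 + 42.75 = 202.75 → 203
  G: 79 + 79.2 = 158.2 → 158
  B: 110 + 65.25 = 175.25 → 175
rgb(203, 158, 175) = #CB9EAF.

#CB9EAF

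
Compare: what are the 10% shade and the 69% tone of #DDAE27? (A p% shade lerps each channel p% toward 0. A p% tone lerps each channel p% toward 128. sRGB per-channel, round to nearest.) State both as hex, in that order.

#C79D23, #9D8E64

#DDAE27 is rgb(221, 174, 39).
10% shade:
  R: 221 + 0.1×(0−221) = 221 − 22.1 = 198.9 → 199
  G: 174 + 0.1×(0−174) = 174 − 17.4 = 156.6 → 157
  B: 39 − 3.9 = 35.1 → 35
  → #C79D23
69% tone:
  R: 221 + 0.69×(128−221) = 221 − 64.17 = 156.83 → 157
  G: 174 − 31.74 = 142.26 → 142
  B: 39 + 61.41 = 100.41 → 100
  → #9D8E64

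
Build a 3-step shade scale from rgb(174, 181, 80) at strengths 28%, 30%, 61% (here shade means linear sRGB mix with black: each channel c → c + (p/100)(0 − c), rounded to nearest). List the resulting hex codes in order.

28%: (174 − 48.72 = 125.28→125, 181 − 50.68 = 130.32→130, 80 − 22.4 = 57.6→58) → #7D823A
30%: (174 − 52.2 = 121.8→122, 181 − 54.3 = 126.7→127, 80 − 24 = 56→56) → #7A7F38
61%: (174 − 106.14 = 67.86→68, 181 − 110.41 = 70.59→71, 80 − 48.8 = 31.2→31) → #44471F

#7D823A, #7A7F38, #44471F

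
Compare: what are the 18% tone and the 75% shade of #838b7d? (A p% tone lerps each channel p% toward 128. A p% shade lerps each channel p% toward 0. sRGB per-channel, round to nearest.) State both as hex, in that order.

#838b7d is rgb(131, 139, 125).
18% tone:
  R: 131 − 0.54 = 130.46 → 130
  G: 139 + 0.18×(128−139) = 139 − 1.98 = 137.02 → 137
  B: 125 + 0.18×(128−125) = 125 + 0.54 = 125.54 → 126
  → #82897e
75% shade:
  R: 131 − 98.25 = 32.75 → 33
  G: 139 + 0.75×(0−139) = 139 − 104.25 = 34.75 → 35
  B: 125 + 0.75×(0−125) = 125 − 93.75 = 31.25 → 31
  → #21231f

#82897e, #21231f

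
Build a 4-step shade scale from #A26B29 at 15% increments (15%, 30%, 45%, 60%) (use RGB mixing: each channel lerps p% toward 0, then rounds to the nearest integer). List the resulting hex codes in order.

#A26B29 is rgb(162, 107, 41).
15%: (162 − 24.3 = 137.7→138, 107 − 16.05 = 90.95→91, 41 − 6.15 = 34.85→35) → #8A5B23
30%: (162 − 48.6 = 113.4→113, 107 − 32.1 = 74.9→75, 41 − 12.3 = 28.7→29) → #714B1D
45%: (162 − 72.9 = 89.1→89, 107 − 48.15 = 58.85→59, 41 − 18.45 = 22.55→23) → #593B17
60%: (162 − 97.2 = 64.8→65, 107 − 64.2 = 42.8→43, 41 − 24.6 = 16.4→16) → #412B10

#8A5B23, #714B1D, #593B17, #412B10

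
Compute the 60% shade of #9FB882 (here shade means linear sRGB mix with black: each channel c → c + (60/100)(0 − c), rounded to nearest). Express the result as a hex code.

#404A34

#9FB882 is rgb(159, 184, 130).
A 60% shade moves each channel 60% toward 0:
  R: 159 + 0.6×(0−159) = 159 − 95.4 = 63.6 → 64
  G: 184 + 0.6×(0−184) = 184 − 110.4 = 73.6 → 74
  B: 130 + 0.6×(0−130) = 130 − 78 = 52 → 52
rgb(64, 74, 52) = #404A34.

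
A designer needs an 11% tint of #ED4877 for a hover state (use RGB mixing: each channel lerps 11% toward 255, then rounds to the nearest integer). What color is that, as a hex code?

#ED4877 is rgb(237, 72, 119).
An 11% tint moves each channel 11% toward 255:
  R: 237 + 0.11×(255−237) = 237 + 1.98 = 238.98 → 239
  G: 72 + 0.11×(255−72) = 72 + 20.13 = 92.13 → 92
  B: 119 + 0.11×(255−119) = 119 + 14.96 = 133.96 → 134
rgb(239, 92, 134) = #EF5C86.

#EF5C86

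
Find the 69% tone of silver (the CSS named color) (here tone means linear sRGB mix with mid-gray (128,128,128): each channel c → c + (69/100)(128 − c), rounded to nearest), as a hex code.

CSS silver is rgb(192, 192, 192).
Lerp each channel 69% toward 128:
  R: 192 + 0.69×(128−192) = 192 − 44.16 = 147.84 → 148
  G: 192 − 44.16 = 147.84 → 148
  B: 192 − 44.16 = 147.84 → 148
rgb(148, 148, 148) = #949494.

#949494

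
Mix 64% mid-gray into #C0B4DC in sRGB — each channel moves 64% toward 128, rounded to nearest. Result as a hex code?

#9793A1

#C0B4DC is rgb(192, 180, 220).
Lerp each channel 64% toward 128:
  R: 192 − 40.96 = 151.04 → 151
  G: 180 − 33.28 = 146.72 → 147
  B: 220 + 0.64×(128−220) = 220 − 58.88 = 161.12 → 161
rgb(151, 147, 161) = #9793A1.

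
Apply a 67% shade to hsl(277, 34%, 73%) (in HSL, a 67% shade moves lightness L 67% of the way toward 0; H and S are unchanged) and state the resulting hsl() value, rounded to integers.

L moves 67% from 73 toward 0: 73 − 48.91 = 24.09 → 24.
H and S are unchanged.

hsl(277, 34%, 24%)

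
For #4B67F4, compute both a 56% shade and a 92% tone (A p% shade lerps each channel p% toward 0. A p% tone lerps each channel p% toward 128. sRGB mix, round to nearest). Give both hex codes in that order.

#212D6B, #7C7E89

#4B67F4 is rgb(75, 103, 244).
56% shade:
  R: 75 − 42 = 33 → 33
  G: 103 − 57.68 = 45.32 → 45
  B: 244 + 0.56×(0−244) = 244 − 136.64 = 107.36 → 107
  → #212D6B
92% tone:
  R: 75 + 0.92×(128−75) = 75 + 48.76 = 123.76 → 124
  G: 103 + 0.92×(128−103) = 103 + 23 = 126 → 126
  B: 244 + 0.92×(128−244) = 244 − 106.72 = 137.28 → 137
  → #7C7E89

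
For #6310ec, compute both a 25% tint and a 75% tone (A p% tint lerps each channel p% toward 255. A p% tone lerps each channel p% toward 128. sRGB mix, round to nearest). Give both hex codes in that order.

#6310ec is rgb(99, 16, 236).
25% tint:
  R: 99 + 0.25×(255−99) = 99 + 39 = 138 → 138
  G: 16 + 0.25×(255−16) = 16 + 59.75 = 75.75 → 76
  B: 236 + 0.25×(255−236) = 236 + 4.75 = 240.75 → 241
  → #8a4cf1
75% tone:
  R: 99 + 21.75 = 120.75 → 121
  G: 16 + 84 = 100 → 100
  B: 236 − 81 = 155 → 155
  → #79649b

#8a4cf1, #79649b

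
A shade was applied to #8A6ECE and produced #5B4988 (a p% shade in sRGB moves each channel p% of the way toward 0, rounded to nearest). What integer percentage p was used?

#8A6ECE is rgb(138, 110, 206); #5B4988 is rgb(91, 73, 136).
On the B channel (widest range): 136 ≈ 206 + (p/100)(0 − 206), so p ≈ 100×(136 − 206)/(0 − 206) = -7000/-206 = 33.98.
p = 34 reproduces all three channels after rounding.

34%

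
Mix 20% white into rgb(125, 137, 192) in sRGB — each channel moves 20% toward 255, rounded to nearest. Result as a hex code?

#97A1CD

Per channel, c → c + 0.2(255 − c):
  R: 125 + 26 = 151 → 151
  G: 137 + 23.6 = 160.6 → 161
  B: 192 + 0.2×(255−192) = 192 + 12.6 = 204.6 → 205
rgb(151, 161, 205) = #97A1CD.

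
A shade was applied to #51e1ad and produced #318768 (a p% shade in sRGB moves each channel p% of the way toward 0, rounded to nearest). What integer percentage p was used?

#51e1ad is rgb(81, 225, 173); #318768 is rgb(49, 135, 104).
On the G channel (widest range): 135 ≈ 225 + (p/100)(0 − 225), so p ≈ 100×(135 − 225)/(0 − 225) = -9000/-225 = 40.00.
p = 40 reproduces all three channels after rounding.

40%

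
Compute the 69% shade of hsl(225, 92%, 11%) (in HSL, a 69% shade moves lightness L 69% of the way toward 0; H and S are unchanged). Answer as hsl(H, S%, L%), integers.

L moves 69% from 11 toward 0: 11 − 7.59 = 3.41 → 3.
H and S are unchanged.

hsl(225, 92%, 3%)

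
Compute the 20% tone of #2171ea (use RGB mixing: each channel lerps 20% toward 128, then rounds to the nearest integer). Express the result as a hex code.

#3474d5

#2171ea is rgb(33, 113, 234).
Lerp each channel 20% toward 128:
  R: 33 + 19 = 52 → 52
  G: 113 + 3 = 116 → 116
  B: 234 − 21.2 = 212.8 → 213
rgb(52, 116, 213) = #3474d5.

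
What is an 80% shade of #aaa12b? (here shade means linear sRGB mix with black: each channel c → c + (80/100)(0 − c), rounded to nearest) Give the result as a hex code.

#aaa12b is rgb(170, 161, 43).
An 80% shade moves each channel 80% toward 0:
  R: 170 − 136 = 34 → 34
  G: 161 − 128.8 = 32.2 → 32
  B: 43 − 34.4 = 8.6 → 9
rgb(34, 32, 9) = #222009.

#222009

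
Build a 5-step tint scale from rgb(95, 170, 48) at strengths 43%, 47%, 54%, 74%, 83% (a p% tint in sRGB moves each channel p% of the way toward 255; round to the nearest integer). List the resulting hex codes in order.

43%: (95 + 68.8 = 163.8→164, 170 + 36.55 = 206.55→207, 48 + 89.01 = 137.01→137) → #a4cf89
47%: (95 + 75.2 = 170.2→170, 170 + 39.95 = 209.95→210, 48 + 97.29 = 145.29→145) → #aad291
54%: (95 + 86.4 = 181.4→181, 170 + 45.9 = 215.9→216, 48 + 111.78 = 159.78→160) → #b5d8a0
74%: (95 + 118.4 = 213.4→213, 170 + 62.9 = 232.9→233, 48 + 153.18 = 201.18→201) → #d5e9c9
83%: (95 + 132.8 = 227.8→228, 170 + 70.55 = 240.55→241, 48 + 171.81 = 219.81→220) → #e4f1dc

#a4cf89, #aad291, #b5d8a0, #d5e9c9, #e4f1dc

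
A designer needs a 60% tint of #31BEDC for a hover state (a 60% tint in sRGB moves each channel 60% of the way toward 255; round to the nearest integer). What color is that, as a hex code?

#31BEDC is rgb(49, 190, 220).
A 60% tint moves each channel 60% toward 255:
  R: 49 + 0.6×(255−49) = 49 + 123.6 = 172.6 → 173
  G: 190 + 0.6×(255−190) = 190 + 39 = 229 → 229
  B: 220 + 0.6×(255−220) = 220 + 21 = 241 → 241
rgb(173, 229, 241) = #ADE5F1.

#ADE5F1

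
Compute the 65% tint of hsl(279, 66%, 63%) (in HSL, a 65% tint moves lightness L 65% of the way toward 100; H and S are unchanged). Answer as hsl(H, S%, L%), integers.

hsl(279, 66%, 87%)

L moves 65% from 63 toward 100: 63 + 24.05 = 87.05 → 87.
H and S are unchanged.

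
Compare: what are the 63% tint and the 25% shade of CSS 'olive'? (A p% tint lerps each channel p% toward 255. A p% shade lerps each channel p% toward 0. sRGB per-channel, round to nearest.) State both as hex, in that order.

#D0D0A1, #606000

CSS olive is rgb(128, 128, 0).
63% tint:
  R: 128 + 0.63×(255−128) = 128 + 80.01 = 208.01 → 208
  G: 128 + 0.63×(255−128) = 128 + 80.01 = 208.01 → 208
  B: 0 + 0.63×(255−0) = 0 + 160.65 = 160.65 → 161
  → #D0D0A1
25% shade:
  R: 128 + 0.25×(0−128) = 128 − 32 = 96 → 96
  G: 128 + 0.25×(0−128) = 128 − 32 = 96 → 96
  B: 0 + 0.25×(0−0) = 0 + 0 = 0 → 0
  → #606000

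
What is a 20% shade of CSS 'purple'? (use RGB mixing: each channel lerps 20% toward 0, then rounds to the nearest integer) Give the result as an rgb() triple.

CSS purple is rgb(128, 0, 128).
Per channel, c → c + 0.2(0 − c):
  R: 128 + 0.2×(0−128) = 128 − 25.6 = 102.4 → 102
  G: 0 + 0.2×(0−0) = 0 + 0 = 0 → 0
  B: 128 − 25.6 = 102.4 → 102

rgb(102, 0, 102)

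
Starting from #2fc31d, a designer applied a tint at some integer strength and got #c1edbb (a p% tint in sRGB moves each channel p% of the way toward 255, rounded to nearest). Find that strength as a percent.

70%

#2fc31d is rgb(47, 195, 29); #c1edbb is rgb(193, 237, 187).
On the B channel (widest range): 187 ≈ 29 + (p/100)(255 − 29), so p ≈ 100×(187 − 29)/(255 − 29) = 15800/226 = 69.91.
p = 70 reproduces all three channels after rounding.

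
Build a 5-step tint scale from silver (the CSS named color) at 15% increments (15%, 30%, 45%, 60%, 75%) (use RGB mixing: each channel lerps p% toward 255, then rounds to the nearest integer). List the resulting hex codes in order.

#C9C9C9, #D3D3D3, #DCDCDC, #E6E6E6, #EFEFEF

CSS silver is rgb(192, 192, 192).
15%: (192 + 9.45 = 201.45→201, 192 + 9.45 = 201.45→201, 192 + 9.45 = 201.45→201) → #C9C9C9
30%: (192 + 18.9 = 210.9→211, 192 + 18.9 = 210.9→211, 192 + 18.9 = 210.9→211) → #D3D3D3
45%: (192 + 28.35 = 220.35→220, 192 + 28.35 = 220.35→220, 192 + 28.35 = 220.35→220) → #DCDCDC
60%: (192 + 37.8 = 229.8→230, 192 + 37.8 = 229.8→230, 192 + 37.8 = 229.8→230) → #E6E6E6
75%: (192 + 47.25 = 239.25→239, 192 + 47.25 = 239.25→239, 192 + 47.25 = 239.25→239) → #EFEFEF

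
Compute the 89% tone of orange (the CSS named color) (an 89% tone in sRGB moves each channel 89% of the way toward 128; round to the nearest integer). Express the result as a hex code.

CSS orange is rgb(255, 165, 0).
Per channel, c → c + 0.89(128 − c):
  R: 255 + 0.89×(128−255) = 255 − 113.03 = 141.97 → 142
  G: 165 − 32.93 = 132.07 → 132
  B: 0 + 113.92 = 113.92 → 114
rgb(142, 132, 114) = #8e8472.

#8e8472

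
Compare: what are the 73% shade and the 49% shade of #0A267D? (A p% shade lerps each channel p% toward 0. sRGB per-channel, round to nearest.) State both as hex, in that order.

#030A22, #051340

#0A267D is rgb(10, 38, 125).
73% shade:
  R: 10 − 7.3 = 2.7 → 3
  G: 38 − 27.74 = 10.26 → 10
  B: 125 + 0.73×(0−125) = 125 − 91.25 = 33.75 → 34
  → #030A22
49% shade:
  R: 10 + 0.49×(0−10) = 10 − 4.9 = 5.1 → 5
  G: 38 − 18.62 = 19.38 → 19
  B: 125 − 61.25 = 63.75 → 64
  → #051340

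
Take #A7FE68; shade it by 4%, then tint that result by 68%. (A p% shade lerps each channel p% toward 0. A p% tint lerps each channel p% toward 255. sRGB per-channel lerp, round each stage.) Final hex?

#E1FBCD

#A7FE68 is rgb(167, 254, 104).
Per channel, c → c + 0.04(0 − c):
  R: 167 − 6.68 = 160.32 → 160
  G: 254 − 10.16 = 243.84 → 244
  B: 104 + 0.04×(0−104) = 104 − 4.16 = 99.84 → 100
After the shade: rgb(160, 244, 100) = #A0F464.
A 68% tint moves each channel 68% toward 255:
  R: 160 + 0.68×(255−160) = 160 + 64.6 = 224.6 → 225
  G: 244 + 7.48 = 251.48 → 251
  B: 100 + 105.4 = 205.4 → 205
rgb(225, 251, 205) = #E1FBCD.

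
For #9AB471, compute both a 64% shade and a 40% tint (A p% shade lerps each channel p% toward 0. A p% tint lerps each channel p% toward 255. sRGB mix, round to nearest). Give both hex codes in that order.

#374129, #C2D2AA

#9AB471 is rgb(154, 180, 113).
64% shade:
  R: 154 − 98.56 = 55.44 → 55
  G: 180 + 0.64×(0−180) = 180 − 115.2 = 64.8 → 65
  B: 113 + 0.64×(0−113) = 113 − 72.32 = 40.68 → 41
  → #374129
40% tint:
  R: 154 + 0.4×(255−154) = 154 + 40.4 = 194.4 → 194
  G: 180 + 0.4×(255−180) = 180 + 30 = 210 → 210
  B: 113 + 0.4×(255−113) = 113 + 56.8 = 169.8 → 170
  → #C2D2AA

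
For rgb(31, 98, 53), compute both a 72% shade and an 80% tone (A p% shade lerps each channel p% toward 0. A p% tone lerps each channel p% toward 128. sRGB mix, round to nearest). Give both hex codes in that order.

72% shade:
  R: 31 + 0.72×(0−31) = 31 − 22.32 = 8.68 → 9
  G: 98 − 70.56 = 27.44 → 27
  B: 53 + 0.72×(0−53) = 53 − 38.16 = 14.84 → 15
  → #091b0f
80% tone:
  R: 31 + 0.8×(128−31) = 31 + 77.6 = 108.6 → 109
  G: 98 + 24 = 122 → 122
  B: 53 + 60 = 113 → 113
  → #6d7a71

#091b0f, #6d7a71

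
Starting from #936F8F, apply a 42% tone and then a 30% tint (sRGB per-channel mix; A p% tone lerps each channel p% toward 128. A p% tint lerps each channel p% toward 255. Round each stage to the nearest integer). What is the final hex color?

#AE9FAC

#936F8F is rgb(147, 111, 143).
Lerp each channel 42% toward 128:
  R: 147 + 0.42×(128−147) = 147 − 7.98 = 139.02 → 139
  G: 111 + 0.42×(128−111) = 111 + 7.14 = 118.14 → 118
  B: 143 + 0.42×(128−143) = 143 − 6.3 = 136.7 → 137
After the tone: rgb(139, 118, 137) = #8B7689.
Lerp each channel 30% toward 255:
  R: 139 + 0.3×(255−139) = 139 + 34.8 = 173.8 → 174
  G: 118 + 0.3×(255−118) = 118 + 41.1 = 159.1 → 159
  B: 137 + 0.3×(255−137) = 137 + 35.4 = 172.4 → 172
rgb(174, 159, 172) = #AE9FAC.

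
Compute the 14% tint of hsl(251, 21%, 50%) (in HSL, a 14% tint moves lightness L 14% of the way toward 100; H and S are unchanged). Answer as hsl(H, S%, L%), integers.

hsl(251, 21%, 57%)

L moves 14% from 50 toward 100: 50 + 7 = 57 → 57.
H and S are unchanged.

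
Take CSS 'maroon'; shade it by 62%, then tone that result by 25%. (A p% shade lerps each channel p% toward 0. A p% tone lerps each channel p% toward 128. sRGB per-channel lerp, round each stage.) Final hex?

#452020

CSS maroon is rgb(128, 0, 0).
A 62% shade moves each channel 62% toward 0:
  R: 128 + 0.62×(0−128) = 128 − 79.36 = 48.64 → 49
  G: 0 + 0.62×(0−0) = 0 + 0 = 0 → 0
  B: 0 + 0 = 0 → 0
After the shade: rgb(49, 0, 0) = #310000.
A 25% tone moves each channel 25% toward 128:
  R: 49 + 0.25×(128−49) = 49 + 19.75 = 68.75 → 69
  G: 0 + 32 = 32 → 32
  B: 0 + 0.25×(128−0) = 0 + 32 = 32 → 32
rgb(69, 32, 32) = #452020.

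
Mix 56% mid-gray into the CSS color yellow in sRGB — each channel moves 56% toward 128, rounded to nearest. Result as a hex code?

CSS yellow is rgb(255, 255, 0).
A 56% tone moves each channel 56% toward 128:
  R: 255 − 71.12 = 183.88 → 184
  G: 255 + 0.56×(128−255) = 255 − 71.12 = 183.88 → 184
  B: 0 + 0.56×(128−0) = 0 + 71.68 = 71.68 → 72
rgb(184, 184, 72) = #B8B848.

#B8B848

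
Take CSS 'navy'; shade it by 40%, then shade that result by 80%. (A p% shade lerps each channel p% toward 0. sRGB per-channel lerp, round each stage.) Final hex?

CSS navy is rgb(0, 0, 128).
Per channel, c → c + 0.4(0 − c):
  R: 0 + 0 = 0 → 0
  G: 0 + 0.4×(0−0) = 0 + 0 = 0 → 0
  B: 128 − 51.2 = 76.8 → 77
After the shade: rgb(0, 0, 77) = #00004D.
Lerp each channel 80% toward 0:
  R: 0 + 0 = 0 → 0
  G: 0 + 0.8×(0−0) = 0 + 0 = 0 → 0
  B: 77 + 0.8×(0−77) = 77 − 61.6 = 15.4 → 15
rgb(0, 0, 15) = #00000F.

#00000F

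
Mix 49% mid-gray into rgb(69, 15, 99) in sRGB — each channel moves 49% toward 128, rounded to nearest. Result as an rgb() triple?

Per channel, c → c + 0.49(128 − c):
  R: 69 + 28.91 = 97.91 → 98
  G: 15 + 0.49×(128−15) = 15 + 55.37 = 70.37 → 70
  B: 99 + 0.49×(128−99) = 99 + 14.21 = 113.21 → 113

rgb(98, 70, 113)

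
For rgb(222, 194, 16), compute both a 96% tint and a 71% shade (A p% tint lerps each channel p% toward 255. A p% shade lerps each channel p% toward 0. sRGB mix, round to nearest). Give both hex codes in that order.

96% tint:
  R: 222 + 0.96×(255−222) = 222 + 31.68 = 253.68 → 254
  G: 194 + 0.96×(255−194) = 194 + 58.56 = 252.56 → 253
  B: 16 + 229.44 = 245.44 → 245
  → #FEFDF5
71% shade:
  R: 222 − 157.62 = 64.38 → 64
  G: 194 + 0.71×(0−194) = 194 − 137.74 = 56.26 → 56
  B: 16 + 0.71×(0−16) = 16 − 11.36 = 4.64 → 5
  → #403805

#FEFDF5, #403805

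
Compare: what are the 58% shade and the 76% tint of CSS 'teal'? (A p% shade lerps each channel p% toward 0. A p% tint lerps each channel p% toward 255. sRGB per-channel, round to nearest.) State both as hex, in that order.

CSS teal is rgb(0, 128, 128).
58% shade:
  R: 0 + 0 = 0 → 0
  G: 128 + 0.58×(0−128) = 128 − 74.24 = 53.76 → 54
  B: 128 − 74.24 = 53.76 → 54
  → #003636
76% tint:
  R: 0 + 0.76×(255−0) = 0 + 193.8 = 193.8 → 194
  G: 128 + 96.52 = 224.52 → 225
  B: 128 + 0.76×(255−128) = 128 + 96.52 = 224.52 → 225
  → #C2E1E1

#003636, #C2E1E1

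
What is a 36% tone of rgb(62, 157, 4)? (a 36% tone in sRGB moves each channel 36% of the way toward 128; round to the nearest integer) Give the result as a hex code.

#569331

Per channel, c → c + 0.36(128 − c):
  R: 62 + 0.36×(128−62) = 62 + 23.76 = 85.76 → 86
  G: 157 + 0.36×(128−157) = 157 − 10.44 = 146.56 → 147
  B: 4 + 0.36×(128−4) = 4 + 44.64 = 48.64 → 49
rgb(86, 147, 49) = #569331.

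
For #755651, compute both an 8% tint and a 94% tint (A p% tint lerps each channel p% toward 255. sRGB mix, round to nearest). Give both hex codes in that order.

#80645f, #f7f5f5

#755651 is rgb(117, 86, 81).
8% tint:
  R: 117 + 0.08×(255−117) = 117 + 11.04 = 128.04 → 128
  G: 86 + 13.52 = 99.52 → 100
  B: 81 + 0.08×(255−81) = 81 + 13.92 = 94.92 → 95
  → #80645f
94% tint:
  R: 117 + 129.72 = 246.72 → 247
  G: 86 + 0.94×(255−86) = 86 + 158.86 = 244.86 → 245
  B: 81 + 163.56 = 244.56 → 245
  → #f7f5f5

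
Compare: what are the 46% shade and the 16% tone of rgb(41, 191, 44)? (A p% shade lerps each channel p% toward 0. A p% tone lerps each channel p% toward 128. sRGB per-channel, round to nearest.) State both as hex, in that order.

46% shade:
  R: 41 + 0.46×(0−41) = 41 − 18.86 = 22.14 → 22
  G: 191 + 0.46×(0−191) = 191 − 87.86 = 103.14 → 103
  B: 44 + 0.46×(0−44) = 44 − 20.24 = 23.76 → 24
  → #166718
16% tone:
  R: 41 + 13.92 = 54.92 → 55
  G: 191 − 10.08 = 180.92 → 181
  B: 44 + 0.16×(128−44) = 44 + 13.44 = 57.44 → 57
  → #37B539

#166718, #37B539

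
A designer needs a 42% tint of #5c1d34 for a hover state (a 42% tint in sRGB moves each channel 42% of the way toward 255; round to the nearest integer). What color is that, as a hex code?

#5c1d34 is rgb(92, 29, 52).
Lerp each channel 42% toward 255:
  R: 92 + 0.42×(255−92) = 92 + 68.46 = 160.46 → 160
  G: 29 + 0.42×(255−29) = 29 + 94.92 = 123.92 → 124
  B: 52 + 0.42×(255−52) = 52 + 85.26 = 137.26 → 137
rgb(160, 124, 137) = #a07c89.

#a07c89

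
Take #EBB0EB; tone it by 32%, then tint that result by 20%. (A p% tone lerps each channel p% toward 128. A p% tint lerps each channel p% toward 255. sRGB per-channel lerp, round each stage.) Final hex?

#EBB0EB is rgb(235, 176, 235).
A 32% tone moves each channel 32% toward 128:
  R: 235 + 0.32×(128−235) = 235 − 34.24 = 200.76 → 201
  G: 176 − 15.36 = 160.64 → 161
  B: 235 + 0.32×(128−235) = 235 − 34.24 = 200.76 → 201
After the tone: rgb(201, 161, 201) = #C9A1C9.
Per channel, c → c + 0.2(255 − c):
  R: 201 + 10.8 = 211.8 → 212
  G: 161 + 0.2×(255−161) = 161 + 18.8 = 179.8 → 180
  B: 201 + 0.2×(255−201) = 201 + 10.8 = 211.8 → 212
rgb(212, 180, 212) = #D4B4D4.

#D4B4D4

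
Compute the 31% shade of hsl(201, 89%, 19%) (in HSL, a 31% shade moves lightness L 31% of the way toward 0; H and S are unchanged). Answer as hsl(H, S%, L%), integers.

L moves 31% from 19 toward 0: 19 − 5.89 = 13.11 → 13.
H and S are unchanged.

hsl(201, 89%, 13%)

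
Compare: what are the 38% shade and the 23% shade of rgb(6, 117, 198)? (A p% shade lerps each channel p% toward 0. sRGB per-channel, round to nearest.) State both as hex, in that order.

38% shade:
  R: 6 + 0.38×(0−6) = 6 − 2.28 = 3.72 → 4
  G: 117 + 0.38×(0−117) = 117 − 44.46 = 72.54 → 73
  B: 198 − 75.24 = 122.76 → 123
  → #04497b
23% shade:
  R: 6 − 1.38 = 4.62 → 5
  G: 117 − 26.91 = 90.09 → 90
  B: 198 + 0.23×(0−198) = 198 − 45.54 = 152.46 → 152
  → #055a98

#04497b, #055a98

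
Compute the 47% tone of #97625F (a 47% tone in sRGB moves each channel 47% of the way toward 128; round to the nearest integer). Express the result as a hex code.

#8C706F

#97625F is rgb(151, 98, 95).
Per channel, c → c + 0.47(128 − c):
  R: 151 + 0.47×(128−151) = 151 − 10.81 = 140.19 → 140
  G: 98 + 0.47×(128−98) = 98 + 14.1 = 112.1 → 112
  B: 95 + 15.51 = 110.51 → 111
rgb(140, 112, 111) = #8C706F.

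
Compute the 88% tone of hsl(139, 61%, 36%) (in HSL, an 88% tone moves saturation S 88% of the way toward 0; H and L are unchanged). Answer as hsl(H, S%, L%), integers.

S moves 88% from 61 toward 0: 61 − 53.68 = 7.32 → 7.
H and L are unchanged.

hsl(139, 7%, 36%)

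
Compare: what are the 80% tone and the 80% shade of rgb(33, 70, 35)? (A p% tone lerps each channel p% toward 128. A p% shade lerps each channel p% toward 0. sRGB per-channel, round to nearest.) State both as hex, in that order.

80% tone:
  R: 33 + 76 = 109 → 109
  G: 70 + 0.8×(128−70) = 70 + 46.4 = 116.4 → 116
  B: 35 + 74.4 = 109.4 → 109
  → #6d746d
80% shade:
  R: 33 + 0.8×(0−33) = 33 − 26.4 = 6.6 → 7
  G: 70 − 56 = 14 → 14
  B: 35 + 0.8×(0−35) = 35 − 28 = 7 → 7
  → #070e07

#6d746d, #070e07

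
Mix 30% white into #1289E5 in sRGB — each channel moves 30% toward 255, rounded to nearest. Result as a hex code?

#59ACED

#1289E5 is rgb(18, 137, 229).
Lerp each channel 30% toward 255:
  R: 18 + 0.3×(255−18) = 18 + 71.1 = 89.1 → 89
  G: 137 + 0.3×(255−137) = 137 + 35.4 = 172.4 → 172
  B: 229 + 0.3×(255−229) = 229 + 7.8 = 236.8 → 237
rgb(89, 172, 237) = #59ACED.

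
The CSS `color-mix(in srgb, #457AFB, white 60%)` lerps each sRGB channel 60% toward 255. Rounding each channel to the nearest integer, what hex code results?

#457AFB is rgb(69, 122, 251).
A 60% tint moves each channel 60% toward 255:
  R: 69 + 111.6 = 180.6 → 181
  G: 122 + 0.6×(255−122) = 122 + 79.8 = 201.8 → 202
  B: 251 + 2.4 = 253.4 → 253
rgb(181, 202, 253) = #B5CAFD.

#B5CAFD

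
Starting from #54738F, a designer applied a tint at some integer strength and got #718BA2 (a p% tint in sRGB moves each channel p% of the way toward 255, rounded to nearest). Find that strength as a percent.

17%

#54738F is rgb(84, 115, 143); #718BA2 is rgb(113, 139, 162).
On the R channel (widest range): 113 ≈ 84 + (p/100)(255 − 84), so p ≈ 100×(113 − 84)/(255 − 84) = 2900/171 = 16.96.
p = 17 reproduces all three channels after rounding.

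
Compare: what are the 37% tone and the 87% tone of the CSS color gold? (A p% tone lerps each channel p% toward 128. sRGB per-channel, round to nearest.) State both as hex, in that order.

#d0b72f, #918b6f

CSS gold is rgb(255, 215, 0).
37% tone:
  R: 255 + 0.37×(128−255) = 255 − 46.99 = 208.01 → 208
  G: 215 + 0.37×(128−215) = 215 − 32.19 = 182.81 → 183
  B: 0 + 47.36 = 47.36 → 47
  → #d0b72f
87% tone:
  R: 255 + 0.87×(128−255) = 255 − 110.49 = 144.51 → 145
  G: 215 − 75.69 = 139.31 → 139
  B: 0 + 0.87×(128−0) = 0 + 111.36 = 111.36 → 111
  → #918b6f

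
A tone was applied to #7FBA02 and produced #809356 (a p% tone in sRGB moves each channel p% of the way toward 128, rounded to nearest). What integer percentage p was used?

67%

#7FBA02 is rgb(127, 186, 2); #809356 is rgb(128, 147, 86).
On the B channel (widest range): 86 ≈ 2 + (p/100)(128 − 2), so p ≈ 100×(86 − 2)/(128 − 2) = 8400/126 = 66.67.
p = 67 reproduces all three channels after rounding.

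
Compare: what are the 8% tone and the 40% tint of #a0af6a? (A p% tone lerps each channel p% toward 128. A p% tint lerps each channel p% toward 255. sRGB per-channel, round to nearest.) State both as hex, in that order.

#9dab6c, #c6cfa6

#a0af6a is rgb(160, 175, 106).
8% tone:
  R: 160 + 0.08×(128−160) = 160 − 2.56 = 157.44 → 157
  G: 175 − 3.76 = 171.24 → 171
  B: 106 + 0.08×(128−106) = 106 + 1.76 = 107.76 → 108
  → #9dab6c
40% tint:
  R: 160 + 38 = 198 → 198
  G: 175 + 0.4×(255−175) = 175 + 32 = 207 → 207
  B: 106 + 59.6 = 165.6 → 166
  → #c6cfa6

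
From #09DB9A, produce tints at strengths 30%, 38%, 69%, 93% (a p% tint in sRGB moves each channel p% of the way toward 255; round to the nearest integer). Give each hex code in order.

#53E6B8, #66E9C0, #B3F4E0, #EEFCF8

#09DB9A is rgb(9, 219, 154).
30%: (9 + 73.8 = 82.8→83, 219 + 10.8 = 229.8→230, 154 + 30.3 = 184.3→184) → #53E6B8
38%: (9 + 93.48 = 102.48→102, 219 + 13.68 = 232.68→233, 154 + 38.38 = 192.38→192) → #66E9C0
69%: (9 + 169.74 = 178.74→179, 219 + 24.84 = 243.84→244, 154 + 69.69 = 223.69→224) → #B3F4E0
93%: (9 + 228.78 = 237.78→238, 219 + 33.48 = 252.48→252, 154 + 93.93 = 247.93→248) → #EEFCF8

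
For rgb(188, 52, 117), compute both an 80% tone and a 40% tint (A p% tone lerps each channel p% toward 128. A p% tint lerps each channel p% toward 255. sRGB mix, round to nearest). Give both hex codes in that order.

#8C717E, #D785AC

80% tone:
  R: 188 − 48 = 140 → 140
  G: 52 + 60.8 = 112.8 → 113
  B: 117 + 0.8×(128−117) = 117 + 8.8 = 125.8 → 126
  → #8C717E
40% tint:
  R: 188 + 0.4×(255−188) = 188 + 26.8 = 214.8 → 215
  G: 52 + 81.2 = 133.2 → 133
  B: 117 + 0.4×(255−117) = 117 + 55.2 = 172.2 → 172
  → #D785AC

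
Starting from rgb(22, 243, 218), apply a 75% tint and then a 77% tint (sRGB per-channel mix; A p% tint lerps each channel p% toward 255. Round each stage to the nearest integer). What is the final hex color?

#F2FEFD

Lerp each channel 75% toward 255:
  R: 22 + 174.75 = 196.75 → 197
  G: 243 + 0.75×(255−243) = 243 + 9 = 252 → 252
  B: 218 + 27.75 = 245.75 → 246
After the tint: rgb(197, 252, 246) = #C5FCF6.
A 77% tint moves each channel 77% toward 255:
  R: 197 + 44.66 = 241.66 → 242
  G: 252 + 0.77×(255−252) = 252 + 2.31 = 254.31 → 254
  B: 246 + 6.93 = 252.93 → 253
rgb(242, 254, 253) = #F2FEFD.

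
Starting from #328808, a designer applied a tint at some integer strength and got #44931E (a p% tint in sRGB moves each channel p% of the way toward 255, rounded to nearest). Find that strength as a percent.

9%

#328808 is rgb(50, 136, 8); #44931E is rgb(68, 147, 30).
On the B channel (widest range): 30 ≈ 8 + (p/100)(255 − 8), so p ≈ 100×(30 − 8)/(255 − 8) = 2200/247 = 8.91.
p = 9 reproduces all three channels after rounding.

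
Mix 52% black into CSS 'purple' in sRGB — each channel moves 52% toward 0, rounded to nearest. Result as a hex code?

#3D003D

CSS purple is rgb(128, 0, 128).
A 52% shade moves each channel 52% toward 0:
  R: 128 + 0.52×(0−128) = 128 − 66.56 = 61.44 → 61
  G: 0 + 0.52×(0−0) = 0 + 0 = 0 → 0
  B: 128 + 0.52×(0−128) = 128 − 66.56 = 61.44 → 61
rgb(61, 0, 61) = #3D003D.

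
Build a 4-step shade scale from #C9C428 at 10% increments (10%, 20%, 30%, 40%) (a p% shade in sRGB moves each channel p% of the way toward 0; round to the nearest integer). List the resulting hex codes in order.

#C9C428 is rgb(201, 196, 40).
10%: (201 − 20.1 = 180.9→181, 196 − 19.6 = 176.4→176, 40 − 4 = 36→36) → #B5B024
20%: (201 − 40.2 = 160.8→161, 196 − 39.2 = 156.8→157, 40 − 8 = 32→32) → #A19D20
30%: (201 − 60.3 = 140.7→141, 196 − 58.8 = 137.2→137, 40 − 12 = 28→28) → #8D891C
40%: (201 − 80.4 = 120.6→121, 196 − 78.4 = 117.6→118, 40 − 16 = 24→24) → #797618

#B5B024, #A19D20, #8D891C, #797618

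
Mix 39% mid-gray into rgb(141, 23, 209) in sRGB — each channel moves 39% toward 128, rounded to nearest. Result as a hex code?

A 39% tone moves each channel 39% toward 128:
  R: 141 − 5.07 = 135.93 → 136
  G: 23 + 0.39×(128−23) = 23 + 40.95 = 63.95 → 64
  B: 209 + 0.39×(128−209) = 209 − 31.59 = 177.41 → 177
rgb(136, 64, 177) = #8840b1.

#8840b1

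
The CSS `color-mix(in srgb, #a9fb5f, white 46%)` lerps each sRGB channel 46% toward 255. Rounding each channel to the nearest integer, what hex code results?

#a9fb5f is rgb(169, 251, 95).
Lerp each channel 46% toward 255:
  R: 169 + 0.46×(255−169) = 169 + 39.56 = 208.56 → 209
  G: 251 + 1.84 = 252.84 → 253
  B: 95 + 0.46×(255−95) = 95 + 73.6 = 168.6 → 169
rgb(209, 253, 169) = #d1fda9.

#d1fda9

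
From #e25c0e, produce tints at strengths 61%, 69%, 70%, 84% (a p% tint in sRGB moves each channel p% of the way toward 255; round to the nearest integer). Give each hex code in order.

#e25c0e is rgb(226, 92, 14).
61%: (226 + 17.69 = 243.69→244, 92 + 99.43 = 191.43→191, 14 + 147.01 = 161.01→161) → #f4bfa1
69%: (226 + 20.01 = 246.01→246, 92 + 112.47 = 204.47→204, 14 + 166.29 = 180.29→180) → #f6ccb4
70%: (226 + 20.3 = 246.3→246, 92 + 114.1 = 206.1→206, 14 + 168.7 = 182.7→183) → #f6ceb7
84%: (226 + 24.36 = 250.36→250, 92 + 136.92 = 228.92→229, 14 + 202.44 = 216.44→216) → #fae5d8

#f4bfa1, #f6ccb4, #f6ceb7, #fae5d8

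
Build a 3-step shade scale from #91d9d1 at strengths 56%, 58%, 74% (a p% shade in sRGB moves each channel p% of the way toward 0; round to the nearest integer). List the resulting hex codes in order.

#405f5c, #3d5b58, #263836

#91d9d1 is rgb(145, 217, 209).
56%: (145 − 81.2 = 63.8→64, 217 − 121.52 = 95.48→95, 209 − 117.04 = 91.96→92) → #405f5c
58%: (145 − 84.1 = 60.9→61, 217 − 125.86 = 91.14→91, 209 − 121.22 = 87.78→88) → #3d5b58
74%: (145 − 107.3 = 37.7→38, 217 − 160.58 = 56.42→56, 209 − 154.66 = 54.34→54) → #263836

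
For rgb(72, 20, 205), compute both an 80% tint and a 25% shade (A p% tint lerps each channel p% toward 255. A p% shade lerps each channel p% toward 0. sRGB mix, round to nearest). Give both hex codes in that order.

#DAD0F5, #360F9A

80% tint:
  R: 72 + 0.8×(255−72) = 72 + 146.4 = 218.4 → 218
  G: 20 + 0.8×(255−20) = 20 + 188 = 208 → 208
  B: 205 + 0.8×(255−205) = 205 + 40 = 245 → 245
  → #DAD0F5
25% shade:
  R: 72 + 0.25×(0−72) = 72 − 18 = 54 → 54
  G: 20 + 0.25×(0−20) = 20 − 5 = 15 → 15
  B: 205 − 51.25 = 153.75 → 154
  → #360F9A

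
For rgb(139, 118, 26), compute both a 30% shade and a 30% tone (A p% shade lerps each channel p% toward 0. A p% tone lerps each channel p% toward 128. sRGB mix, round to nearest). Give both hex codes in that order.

30% shade:
  R: 139 + 0.3×(0−139) = 139 − 41.7 = 97.3 → 97
  G: 118 − 35.4 = 82.6 → 83
  B: 26 − 7.8 = 18.2 → 18
  → #615312
30% tone:
  R: 139 + 0.3×(128−139) = 139 − 3.3 = 135.7 → 136
  G: 118 + 0.3×(128−118) = 118 + 3 = 121 → 121
  B: 26 + 30.6 = 56.6 → 57
  → #887939

#615312, #887939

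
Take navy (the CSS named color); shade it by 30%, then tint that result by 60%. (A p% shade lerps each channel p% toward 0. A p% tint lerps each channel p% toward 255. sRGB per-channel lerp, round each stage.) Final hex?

CSS navy is rgb(0, 0, 128).
Lerp each channel 30% toward 0:
  R: 0 + 0 = 0 → 0
  G: 0 + 0.3×(0−0) = 0 + 0 = 0 → 0
  B: 128 + 0.3×(0−128) = 128 − 38.4 = 89.6 → 90
After the shade: rgb(0, 0, 90) = #00005A.
A 60% tint moves each channel 60% toward 255:
  R: 0 + 0.6×(255−0) = 0 + 153 = 153 → 153
  G: 0 + 0.6×(255−0) = 0 + 153 = 153 → 153
  B: 90 + 0.6×(255−90) = 90 + 99 = 189 → 189
rgb(153, 153, 189) = #9999BD.

#9999BD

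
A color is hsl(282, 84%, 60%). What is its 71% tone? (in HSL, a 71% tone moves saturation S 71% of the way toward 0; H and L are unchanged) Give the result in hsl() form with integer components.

S moves 71% from 84 toward 0: 84 − 59.64 = 24.36 → 24.
H and L are unchanged.

hsl(282, 24%, 60%)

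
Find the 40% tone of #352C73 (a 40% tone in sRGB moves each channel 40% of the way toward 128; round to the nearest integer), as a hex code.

#534E78

#352C73 is rgb(53, 44, 115).
A 40% tone moves each channel 40% toward 128:
  R: 53 + 30 = 83 → 83
  G: 44 + 0.4×(128−44) = 44 + 33.6 = 77.6 → 78
  B: 115 + 0.4×(128−115) = 115 + 5.2 = 120.2 → 120
rgb(83, 78, 120) = #534E78.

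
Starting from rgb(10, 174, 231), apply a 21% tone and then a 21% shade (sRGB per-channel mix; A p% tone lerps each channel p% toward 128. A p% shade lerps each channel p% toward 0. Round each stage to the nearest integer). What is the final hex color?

#1c82a5

Lerp each channel 21% toward 128:
  R: 10 + 24.78 = 34.78 → 35
  G: 174 + 0.21×(128−174) = 174 − 9.66 = 164.34 → 164
  B: 231 + 0.21×(128−231) = 231 − 21.63 = 209.37 → 209
After the tone: rgb(35, 164, 209) = #23a4d1.
A 21% shade moves each channel 21% toward 0:
  R: 35 − 7.35 = 27.65 → 28
  G: 164 − 34.44 = 129.56 → 130
  B: 209 − 43.89 = 165.11 → 165
rgb(28, 130, 165) = #1c82a5.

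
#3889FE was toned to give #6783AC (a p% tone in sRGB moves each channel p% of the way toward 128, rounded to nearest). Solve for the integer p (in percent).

65%

#3889FE is rgb(56, 137, 254); #6783AC is rgb(103, 131, 172).
On the B channel (widest range): 172 ≈ 254 + (p/100)(128 − 254), so p ≈ 100×(172 − 254)/(128 − 254) = -8200/-126 = 65.08.
p = 65 reproduces all three channels after rounding.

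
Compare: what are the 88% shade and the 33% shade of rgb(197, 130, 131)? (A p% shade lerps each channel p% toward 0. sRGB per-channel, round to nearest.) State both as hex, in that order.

88% shade:
  R: 197 − 173.36 = 23.64 → 24
  G: 130 + 0.88×(0−130) = 130 − 114.4 = 15.6 → 16
  B: 131 + 0.88×(0−131) = 131 − 115.28 = 15.72 → 16
  → #181010
33% shade:
  R: 197 − 65.01 = 131.99 → 132
  G: 130 + 0.33×(0−130) = 130 − 42.9 = 87.1 → 87
  B: 131 + 0.33×(0−131) = 131 − 43.23 = 87.77 → 88
  → #845758

#181010, #845758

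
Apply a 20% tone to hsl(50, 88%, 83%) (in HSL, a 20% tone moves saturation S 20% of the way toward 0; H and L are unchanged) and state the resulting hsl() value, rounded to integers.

S moves 20% from 88 toward 0: 88 − 17.6 = 70.4 → 70.
H and L are unchanged.

hsl(50, 70%, 83%)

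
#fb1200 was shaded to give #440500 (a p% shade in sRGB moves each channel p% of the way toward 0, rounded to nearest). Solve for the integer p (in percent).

#fb1200 is rgb(251, 18, 0); #440500 is rgb(68, 5, 0).
On the R channel (widest range): 68 ≈ 251 + (p/100)(0 − 251), so p ≈ 100×(68 − 251)/(0 − 251) = -18300/-251 = 72.91.
p = 73 reproduces all three channels after rounding.

73%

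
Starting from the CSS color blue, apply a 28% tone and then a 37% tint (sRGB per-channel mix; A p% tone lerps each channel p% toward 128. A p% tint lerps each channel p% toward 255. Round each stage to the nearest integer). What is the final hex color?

CSS blue is rgb(0, 0, 255).
Per channel, c → c + 0.28(128 − c):
  R: 0 + 0.28×(128−0) = 0 + 35.84 = 35.84 → 36
  G: 0 + 0.28×(128−0) = 0 + 35.84 = 35.84 → 36
  B: 255 − 35.56 = 219.44 → 219
After the tone: rgb(36, 36, 219) = #2424DB.
A 37% tint moves each channel 37% toward 255:
  R: 36 + 0.37×(255−36) = 36 + 81.03 = 117.03 → 117
  G: 36 + 0.37×(255−36) = 36 + 81.03 = 117.03 → 117
  B: 219 + 0.37×(255−219) = 219 + 13.32 = 232.32 → 232
rgb(117, 117, 232) = #7575E8.

#7575E8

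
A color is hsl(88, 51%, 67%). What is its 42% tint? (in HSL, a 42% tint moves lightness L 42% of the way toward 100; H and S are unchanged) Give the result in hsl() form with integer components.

L moves 42% from 67 toward 100: 67 + 13.86 = 80.86 → 81.
H and S are unchanged.

hsl(88, 51%, 81%)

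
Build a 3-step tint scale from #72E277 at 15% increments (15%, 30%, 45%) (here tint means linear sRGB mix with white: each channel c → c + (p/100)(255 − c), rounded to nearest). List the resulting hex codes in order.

#72E277 is rgb(114, 226, 119).
15%: (114 + 21.15 = 135.15→135, 226 + 4.35 = 230.35→230, 119 + 20.4 = 139.4→139) → #87E68B
30%: (114 + 42.3 = 156.3→156, 226 + 8.7 = 234.7→235, 119 + 40.8 = 159.8→160) → #9CEBA0
45%: (114 + 63.45 = 177.45→177, 226 + 13.05 = 239.05→239, 119 + 61.2 = 180.2→180) → #B1EFB4

#87E68B, #9CEBA0, #B1EFB4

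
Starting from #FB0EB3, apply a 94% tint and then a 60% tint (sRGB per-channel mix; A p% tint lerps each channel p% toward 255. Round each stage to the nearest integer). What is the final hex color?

#FFF9FD

#FB0EB3 is rgb(251, 14, 179).
Lerp each channel 94% toward 255:
  R: 251 + 0.94×(255−251) = 251 + 3.76 = 254.76 → 255
  G: 14 + 0.94×(255−14) = 14 + 226.54 = 240.54 → 241
  B: 179 + 71.44 = 250.44 → 250
After the tint: rgb(255, 241, 250) = #FFF1FA.
Lerp each channel 60% toward 255:
  R: 255 + 0.6×(255−255) = 255 + 0 = 255 → 255
  G: 241 + 8.4 = 249.4 → 249
  B: 250 + 0.6×(255−250) = 250 + 3 = 253 → 253
rgb(255, 249, 253) = #FFF9FD.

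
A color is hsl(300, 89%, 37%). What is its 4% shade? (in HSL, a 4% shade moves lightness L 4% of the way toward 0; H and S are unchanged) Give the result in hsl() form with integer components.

hsl(300, 89%, 36%)

L moves 4% from 37 toward 0: 37 − 1.48 = 35.52 → 36.
H and S are unchanged.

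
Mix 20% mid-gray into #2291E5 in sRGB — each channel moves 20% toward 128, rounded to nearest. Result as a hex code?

#358ED1

#2291E5 is rgb(34, 145, 229).
Per channel, c → c + 0.2(128 − c):
  R: 34 + 18.8 = 52.8 → 53
  G: 145 + 0.2×(128−145) = 145 − 3.4 = 141.6 → 142
  B: 229 − 20.2 = 208.8 → 209
rgb(53, 142, 209) = #358ED1.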